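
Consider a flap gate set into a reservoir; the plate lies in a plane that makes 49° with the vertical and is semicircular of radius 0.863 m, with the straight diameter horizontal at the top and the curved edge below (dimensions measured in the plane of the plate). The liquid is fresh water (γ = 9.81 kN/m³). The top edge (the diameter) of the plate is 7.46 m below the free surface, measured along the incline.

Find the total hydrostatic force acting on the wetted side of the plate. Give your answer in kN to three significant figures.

F ≈ 58.9 kN

γ = 9.81 kN/m³.
The plate makes 49° with the vertical, i.e. θ = 90° − 49° = 41° to the horizontal. Measuring y along the incline from the free-surface line, vertical depth h = y·sinθ with sinθ = 0.656059.
The centroid of a semicircle lies 4r/(3π) = 0.366269 m from the diameter, here below the top edge, so y_c = 7.46 + 0.366269 = 7.82627 m and h_c = 7.82627 × 0.656059 = 5.13449 m.
A = πr²/2 = π × 0.863²/2 = 1.16988 m².
Resultant F = γ·h_c·A = 9.81 × 5.13449 × 1.16988 = 58.9261 kN.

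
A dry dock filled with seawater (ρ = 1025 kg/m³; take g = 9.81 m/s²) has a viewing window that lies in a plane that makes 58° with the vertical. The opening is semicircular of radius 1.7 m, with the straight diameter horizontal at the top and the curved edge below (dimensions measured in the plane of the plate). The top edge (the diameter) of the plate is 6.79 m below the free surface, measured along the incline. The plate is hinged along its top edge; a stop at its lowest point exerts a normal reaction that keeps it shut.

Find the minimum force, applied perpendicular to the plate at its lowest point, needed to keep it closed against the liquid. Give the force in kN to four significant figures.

P ≈ 79.99 kN

γ = ρg = 1025 × 9.81 / 1000 = 10.05525 kN/m³.
The plate makes 58° with the vertical, i.e. θ = 90° − 58° = 32° to the horizontal. Measuring y along the incline from the free-surface line, vertical depth h = y·sinθ with sinθ = 0.529919.
The centroid of a semicircle lies 4r/(3π) = 0.721502 m from the diameter, here below the top edge, so y_c = 6.79 + 0.721502 = 7.5115 m and h_c = 7.5115 × 0.529919 = 3.98049 m.
A = πr²/2 = π × 1.7²/2 = 4.5396 m².
Resultant F = γ·h_c·A = 10.05525 × 3.98049 × 4.5396 = 181.697 kN.
I_c = (π/8 − 8/(9π))·r⁴ = 0.109757 × 1.7⁴ = 0.916701 m⁴.
Centre of pressure: y_p = y_c + I_c/(y_c·A) = 7.5115 + 0.916701/(7.5115 × 4.5396) = 7.5115 + 0.0268834 = 7.53838 m along the plane.
The resultant acts 0.721502 + 0.0268834 = 0.748385 m (along the plate) below the hinge at the top edge, so the moment about the hinge is M = F × 0.748385 = 181.697 × 0.748385 = 135.979 kN·m.
A normal force at the bottom, 1.7 m from the hinge, must supply this moment: P = 135.979/1.7 = 79.9876 kN.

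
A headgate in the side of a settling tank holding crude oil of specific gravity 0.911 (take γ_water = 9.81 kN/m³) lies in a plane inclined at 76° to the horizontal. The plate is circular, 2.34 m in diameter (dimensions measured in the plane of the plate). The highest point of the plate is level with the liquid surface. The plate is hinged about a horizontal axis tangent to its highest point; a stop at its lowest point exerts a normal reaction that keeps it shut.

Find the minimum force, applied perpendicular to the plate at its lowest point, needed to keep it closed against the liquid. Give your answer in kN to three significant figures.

P ≈ 27.3 kN

γ = 0.911 × 9.81 = 8.93691 kN/m³.
Let θ = 76° be the plate's angle to the horizontal; measure y along the incline from where the plane meets the free surface. Vertical depth h = y·sinθ with sinθ = 0.970296.
The centroid is at the centre, 1.17 m below the top of the plate, so y_c = 1.17 m and h_c = 1.17 × 0.970296 = 1.13525 m.
A = π(1.17)² = 4.30053 m².
Resultant F = γ·h_c·A = 8.93691 × 1.13525 × 4.30053 = 43.6316 kN.
I_c = πr⁴/4 = π × 1.17⁴/4 = 1.47175 m⁴.
Centre of pressure: y_p = y_c + I_c/(y_c·A) = 1.17 + 1.47175/(1.17 × 4.30053) = 1.17 + 0.2925 = 1.4625 m along the plane.
The resultant acts 1.17 + 0.2925 = 1.4625 m (along the plate) below the hinge at the top edge, so the moment about the hinge is M = F × 1.4625 = 43.6316 × 1.4625 = 63.8112 kN·m.
A normal force at the bottom, 2.34 m from the hinge, must supply this moment: P = 63.8112/2.34 = 27.2697 kN.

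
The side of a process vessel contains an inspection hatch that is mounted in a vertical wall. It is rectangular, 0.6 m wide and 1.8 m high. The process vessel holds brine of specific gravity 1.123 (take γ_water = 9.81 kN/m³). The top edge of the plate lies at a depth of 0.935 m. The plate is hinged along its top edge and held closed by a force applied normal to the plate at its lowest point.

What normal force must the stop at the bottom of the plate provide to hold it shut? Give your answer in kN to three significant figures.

P ≈ 12.7 kN

γ = 1.123 × 9.81 = 11.01663 kN/m³.
The centroid lies 1.8/2 = 0.9 m below the top edge, so the centroid depth is h_c = 0.935 + 0.9 = 1.835 m.
A = 0.6 × 1.8 = 1.08 m².
Resultant F = γ·h_c·A = 11.01663 × 1.835 × 1.08 = 21.8328 kN.
I_c = b·h³/12 = 0.6 × 1.8³/12 = 0.2916 m⁴.
Centre of pressure: y_p = y_c + I_c/(y_c·A) = 1.835 + 0.2916/(1.835 × 1.08) = 1.835 + 0.147139 = 1.98214 m along the plane.
The resultant acts 0.9 + 0.147139 = 1.04714 m (along the plate) below the hinge at the top edge, so the moment about the hinge is M = F × 1.04714 = 21.8328 × 1.04714 = 22.862 kN·m.
A normal force at the bottom, 1.8 m from the hinge, must supply this moment: P = 22.862/1.8 = 12.7011 kN.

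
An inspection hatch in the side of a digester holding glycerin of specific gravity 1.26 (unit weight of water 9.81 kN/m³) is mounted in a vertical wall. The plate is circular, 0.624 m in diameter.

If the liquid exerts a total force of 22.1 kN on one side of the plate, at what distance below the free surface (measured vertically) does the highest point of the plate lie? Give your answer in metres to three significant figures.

γ = 1.26 × 9.81 = 12.3606 kN/m³.
A = π(0.312)² = 0.305815 m².
From F = γ·h_c·A, the centroid depth is h_c = 22.1/(12.3606 × 0.305815) = 5.84647 m.
The centroid is at the centre, 0.312 m below the top of the plate, so the highest point sits at h_top = 5.84647 − 0.312 = 5.53447 m below the surface.

d_top ≈ 5.53 m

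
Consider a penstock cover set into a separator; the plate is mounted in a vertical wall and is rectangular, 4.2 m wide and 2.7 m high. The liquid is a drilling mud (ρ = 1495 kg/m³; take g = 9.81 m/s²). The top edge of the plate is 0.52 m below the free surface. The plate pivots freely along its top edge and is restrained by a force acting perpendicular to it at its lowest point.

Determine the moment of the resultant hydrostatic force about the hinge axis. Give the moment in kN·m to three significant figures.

M ≈ 521 kN·m

γ = ρg = 1495 × 9.81 / 1000 = 14.66595 kN/m³.
The centroid lies 2.7/2 = 1.35 m below the top edge, so the centroid depth is h_c = 0.52 + 1.35 = 1.87 m.
A = 4.2 × 2.7 = 11.34 m².
Resultant F = γ·h_c·A = 14.66595 × 1.87 × 11.34 = 311.003 kN.
I_c = b·h³/12 = 4.2 × 2.7³/12 = 6.88905 m⁴.
Centre of pressure: y_p = y_c + I_c/(y_c·A) = 1.87 + 6.88905/(1.87 × 11.34) = 1.87 + 0.324866 = 2.19487 m along the plane.
The resultant acts 1.35 + 0.324866 = 1.67487 m (along the plate) below the hinge at the top edge, so the moment about the hinge is M = F × 1.67487 = 311.003 × 1.67487 = 520.89 kN·m.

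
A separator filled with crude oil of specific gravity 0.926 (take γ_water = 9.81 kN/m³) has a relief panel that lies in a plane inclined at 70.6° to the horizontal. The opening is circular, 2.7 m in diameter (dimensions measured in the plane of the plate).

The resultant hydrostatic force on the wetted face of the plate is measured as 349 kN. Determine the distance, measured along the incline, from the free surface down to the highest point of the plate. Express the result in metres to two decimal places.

y_top ≈ 5.76 m

γ = 0.926 × 9.81 = 9.08406 kN/m³.
A = π(1.35)² = 5.72555 m².
From F = γ·h_c·A, the centroid depth is h_c = 349/(9.08406 × 5.72555) = 6.71009 m.
Let θ = 70.6° be the plate's angle to the horizontal; measure y along the incline from where the plane meets the free surface. Vertical depth h = y·sinθ with sinθ = 0.943223.
Along the incline, y_c = h_c/sinθ = 6.71009/0.943223 = 7.114 m.
The centroid is at the centre, 1.35 m below the top of the plate, so the highest point sits at y_top = 7.114 − 1.35 = 5.764 m along the incline.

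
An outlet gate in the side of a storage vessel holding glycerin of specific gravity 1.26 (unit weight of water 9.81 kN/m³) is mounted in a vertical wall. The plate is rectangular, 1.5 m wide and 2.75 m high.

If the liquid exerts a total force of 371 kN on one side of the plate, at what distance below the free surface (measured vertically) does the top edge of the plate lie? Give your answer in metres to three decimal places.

γ = 1.26 × 9.81 = 12.3606 kN/m³.
A = 1.5 × 2.75 = 4.125 m².
From F = γ·h_c·A, the centroid depth is h_c = 371/(12.3606 × 4.125) = 7.2763 m.
The centroid lies 2.75/2 = 1.375 m below the top edge, so the top edge sits at h_top = 7.2763 − 1.375 = 5.9013 m below the surface.

d_top ≈ 5.901 m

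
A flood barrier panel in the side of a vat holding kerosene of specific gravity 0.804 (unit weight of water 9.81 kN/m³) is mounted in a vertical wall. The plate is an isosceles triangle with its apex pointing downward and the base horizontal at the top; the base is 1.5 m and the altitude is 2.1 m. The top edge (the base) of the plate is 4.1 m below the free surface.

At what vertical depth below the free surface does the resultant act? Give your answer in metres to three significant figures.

γ = 0.804 × 9.81 = 7.88724 kN/m³.
With the apex down, the centroid sits h/3 = 2.1/3 = 0.7 m below the base (the top edge), so the centroid depth is h_c = 4.1 + 0.7 = 4.8 m.
A = ½ × 1.5 × 2.1 = 1.575 m².
Resultant F = γ·h_c·A = 7.88724 × 4.8 × 1.575 = 59.6275 kN.
I_c = b·h³/36 = 1.5 × 2.1³/36 = 0.385875 m⁴.
Centre of pressure: y_p = y_c + I_c/(y_c·A) = 4.8 + 0.385875/(4.8 × 1.575) = 4.8 + 0.0510417 = 4.85104 m along the plane.

h_p = 4.85 m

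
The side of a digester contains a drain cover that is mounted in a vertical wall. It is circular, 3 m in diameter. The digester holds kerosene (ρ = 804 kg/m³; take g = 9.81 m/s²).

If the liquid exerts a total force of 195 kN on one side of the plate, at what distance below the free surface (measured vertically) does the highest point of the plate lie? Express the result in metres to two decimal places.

γ = ρg = 804 × 9.81 / 1000 = 7.88724 kN/m³.
A = π(1.5)² = 7.06858 m².
From F = γ·h_c·A, the centroid depth is h_c = 195/(7.88724 × 7.06858) = 3.49766 m.
The centroid is at the centre, 1.5 m below the top of the plate, so the highest point sits at h_top = 3.49766 − 1.5 = 1.99766 m below the surface.

d_top ≈ 2.00 m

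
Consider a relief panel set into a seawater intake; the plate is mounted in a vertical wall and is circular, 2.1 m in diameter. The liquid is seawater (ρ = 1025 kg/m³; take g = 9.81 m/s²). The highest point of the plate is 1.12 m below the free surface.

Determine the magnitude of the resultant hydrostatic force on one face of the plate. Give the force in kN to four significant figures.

γ = ρg = 1025 × 9.81 / 1000 = 10.05525 kN/m³.
The centroid is at the centre, 1.05 m below the top of the plate, so the centroid depth is h_c = 1.12 + 1.05 = 2.17 m.
A = π(1.05)² = 3.46361 m².
Resultant F = γ·h_c·A = 10.05525 × 2.17 × 3.46361 = 75.5756 kN.

F ≈ 75.58 kN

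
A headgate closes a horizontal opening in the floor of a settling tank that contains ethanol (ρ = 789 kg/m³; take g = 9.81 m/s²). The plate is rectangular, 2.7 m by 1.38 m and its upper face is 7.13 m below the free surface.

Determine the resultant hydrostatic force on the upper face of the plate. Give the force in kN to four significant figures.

γ = ρg = 789 × 9.81 / 1000 = 7.74009 kN/m³.
The plate is horizontal, so pressure is uniform at p = γ·h = 7.74009 × 7.13 = 55.1868 kN/m².
A = 2.7 × 1.38 = 3.726 m².
F = p·A = 55.1868 × 3.726 = 205.626 kN.

F ≈ 205.6 kN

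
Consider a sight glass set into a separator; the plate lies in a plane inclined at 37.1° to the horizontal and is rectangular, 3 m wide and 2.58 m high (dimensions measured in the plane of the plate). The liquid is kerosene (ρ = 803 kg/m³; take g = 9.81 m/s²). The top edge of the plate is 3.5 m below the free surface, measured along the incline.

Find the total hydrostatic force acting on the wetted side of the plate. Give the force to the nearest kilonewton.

γ = ρg = 803 × 9.81 / 1000 = 7.87743 kN/m³.
Let θ = 37.1° be the plate's angle to the horizontal; measure y along the incline from where the plane meets the free surface. Vertical depth h = y·sinθ with sinθ = 0.603208.
The centroid lies 2.58/2 = 1.29 m below the top edge, so y_c = 3.5 + 1.29 = 4.79 m and h_c = 4.79 × 0.603208 = 2.88937 m.
A = 3 × 2.58 = 7.74 m².
Resultant F = γ·h_c·A = 7.87743 × 2.88937 × 7.74 = 176.169 kN.

F ≈ 176 kN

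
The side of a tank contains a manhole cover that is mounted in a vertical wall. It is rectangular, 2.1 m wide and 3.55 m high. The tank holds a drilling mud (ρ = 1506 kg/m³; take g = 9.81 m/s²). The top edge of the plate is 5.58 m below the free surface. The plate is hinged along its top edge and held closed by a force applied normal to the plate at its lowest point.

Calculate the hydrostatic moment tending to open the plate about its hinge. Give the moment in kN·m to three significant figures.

M ≈ 1550 kN·m

γ = ρg = 1506 × 9.81 / 1000 = 14.77386 kN/m³.
The centroid lies 3.55/2 = 1.775 m below the top edge, so the centroid depth is h_c = 5.58 + 1.775 = 7.355 m.
A = 2.1 × 3.55 = 7.455 m².
Resultant F = γ·h_c·A = 14.77386 × 7.355 × 7.455 = 810.073 kN.
I_c = b·h³/12 = 2.1 × 3.55³/12 = 7.8293 m⁴.
Centre of pressure: y_p = y_c + I_c/(y_c·A) = 7.355 + 7.8293/(7.355 × 7.455) = 7.355 + 0.142788 = 7.49779 m along the plane.
The resultant acts 1.775 + 0.142788 = 1.91779 m (along the plate) below the hinge at the top edge, so the moment about the hinge is M = F × 1.91779 = 810.073 × 1.91779 = 1553.55 kN·m.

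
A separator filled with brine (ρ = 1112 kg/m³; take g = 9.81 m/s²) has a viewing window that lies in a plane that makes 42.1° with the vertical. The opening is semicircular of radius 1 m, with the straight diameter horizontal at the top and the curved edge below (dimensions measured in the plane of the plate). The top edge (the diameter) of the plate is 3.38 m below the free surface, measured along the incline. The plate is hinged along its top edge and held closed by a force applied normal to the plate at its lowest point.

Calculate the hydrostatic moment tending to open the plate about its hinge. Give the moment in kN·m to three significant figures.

γ = ρg = 1112 × 9.81 / 1000 = 10.90872 kN/m³.
The plate makes 42.1° with the vertical, i.e. θ = 90° − 42.1° = 47.9° to the horizontal. Measuring y along the incline from the free-surface line, vertical depth h = y·sinθ with sinθ = 0.741976.
The centroid of a semicircle lies 4r/(3π) = 0.424413 m from the diameter, here below the top edge, so y_c = 3.38 + 0.424413 = 3.80441 m and h_c = 3.80441 × 0.741976 = 2.82278 m.
A = πr²/2 = π × 1²/2 = 1.5708 m².
Resultant F = γ·h_c·A = 10.90872 × 2.82278 × 1.5708 = 48.3695 kN.
I_c = (π/8 − 8/(9π))·r⁴ = 0.109757 × 1⁴ = 0.109757 m⁴.
Centre of pressure: y_p = y_c + I_c/(y_c·A) = 3.80441 + 0.109757/(3.80441 × 1.5708) = 3.80441 + 0.0183664 = 3.82278 m along the plane.
The resultant acts 0.424413 + 0.0183664 = 0.442779 m (along the plate) below the hinge at the top edge, so the moment about the hinge is M = F × 0.442779 = 48.3695 × 0.442779 = 21.417 kN·m.

M ≈ 21.4 kN·m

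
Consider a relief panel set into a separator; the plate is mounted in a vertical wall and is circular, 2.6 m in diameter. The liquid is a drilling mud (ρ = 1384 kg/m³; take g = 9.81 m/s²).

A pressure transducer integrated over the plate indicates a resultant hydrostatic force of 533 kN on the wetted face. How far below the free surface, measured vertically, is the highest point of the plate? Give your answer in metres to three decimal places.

γ = ρg = 1384 × 9.81 / 1000 = 13.57704 kN/m³.
A = π(1.3)² = 5.30929 m².
From F = γ·h_c·A, the centroid depth is h_c = 533/(13.57704 × 5.30929) = 7.39411 m.
The centroid is at the centre, 1.3 m below the top of the plate, so the highest point sits at h_top = 7.39411 − 1.3 = 6.09411 m below the surface.

d_top ≈ 6.094 m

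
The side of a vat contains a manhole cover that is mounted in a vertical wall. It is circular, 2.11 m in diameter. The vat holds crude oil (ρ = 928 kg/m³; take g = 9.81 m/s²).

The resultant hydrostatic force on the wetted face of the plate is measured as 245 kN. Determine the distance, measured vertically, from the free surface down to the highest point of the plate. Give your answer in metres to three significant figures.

γ = ρg = 928 × 9.81 / 1000 = 9.10368 kN/m³.
A = π(1.055)² = 3.49667 m².
From F = γ·h_c·A, the centroid depth is h_c = 245/(9.10368 × 3.49667) = 7.69652 m.
The centroid is at the centre, 1.055 m below the top of the plate, so the highest point sits at h_top = 7.69652 − 1.055 = 6.64152 m below the surface.

d_top ≈ 6.64 m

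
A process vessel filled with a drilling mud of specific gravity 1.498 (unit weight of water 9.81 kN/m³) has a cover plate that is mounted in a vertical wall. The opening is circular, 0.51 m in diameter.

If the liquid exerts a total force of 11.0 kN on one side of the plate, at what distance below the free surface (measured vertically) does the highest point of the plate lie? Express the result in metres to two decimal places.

d_top ≈ 3.41 m

γ = 1.498 × 9.81 = 14.69538 kN/m³.
A = π(0.255)² = 0.204282 m².
From F = γ·h_c·A, the centroid depth is h_c = 11.0/(14.69538 × 0.204282) = 3.66422 m.
The centroid is at the centre, 0.255 m below the top of the plate, so the highest point sits at h_top = 3.66422 − 0.255 = 3.40922 m below the surface.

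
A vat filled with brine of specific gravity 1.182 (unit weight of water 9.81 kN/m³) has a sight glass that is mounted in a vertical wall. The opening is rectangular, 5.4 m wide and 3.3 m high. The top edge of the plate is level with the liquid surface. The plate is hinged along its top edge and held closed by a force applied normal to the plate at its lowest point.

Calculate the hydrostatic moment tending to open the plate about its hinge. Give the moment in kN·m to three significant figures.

M ≈ 750 kN·m

γ = 1.182 × 9.81 = 11.59542 kN/m³.
The centroid lies 3.3/2 = 1.65 m below the top edge, so the centroid depth is h_c = 1.65 m.
A = 5.4 × 3.3 = 17.82 m².
Resultant F = γ·h_c·A = 11.59542 × 1.65 × 17.82 = 340.94 kN.
I_c = b·h³/12 = 5.4 × 3.3³/12 = 16.1716 m⁴.
Centre of pressure: y_p = y_c + I_c/(y_c·A) = 1.65 + 16.1716/(1.65 × 17.82) = 1.65 + 0.549998 = 2.2 m along the plane.
The resultant acts 1.65 + 0.549998 = 2.2 m (along the plate) below the hinge at the top edge, so the moment about the hinge is M = F × 2.2 = 340.94 × 2.2 = 750.068 kN·m.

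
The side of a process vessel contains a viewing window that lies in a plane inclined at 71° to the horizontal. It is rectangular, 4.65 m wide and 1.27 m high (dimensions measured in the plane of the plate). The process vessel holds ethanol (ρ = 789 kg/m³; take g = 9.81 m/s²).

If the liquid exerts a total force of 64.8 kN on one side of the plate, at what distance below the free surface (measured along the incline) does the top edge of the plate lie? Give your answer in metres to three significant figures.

γ = ρg = 789 × 9.81 / 1000 = 7.74009 kN/m³.
A = 4.65 × 1.27 = 5.9055 m².
From F = γ·h_c·A, the centroid depth is h_c = 64.8/(7.74009 × 5.9055) = 1.41766 m.
Let θ = 71° be the plate's angle to the horizontal; measure y along the incline from where the plane meets the free surface. Vertical depth h = y·sinθ with sinθ = 0.945519.
Along the incline, y_c = h_c/sinθ = 1.41766/0.945519 = 1.49935 m.
The centroid lies 1.27/2 = 0.635 m below the top edge, so the top edge sits at y_top = 1.49935 − 0.635 = 0.86435 m along the incline.

y_top ≈ 0.864 m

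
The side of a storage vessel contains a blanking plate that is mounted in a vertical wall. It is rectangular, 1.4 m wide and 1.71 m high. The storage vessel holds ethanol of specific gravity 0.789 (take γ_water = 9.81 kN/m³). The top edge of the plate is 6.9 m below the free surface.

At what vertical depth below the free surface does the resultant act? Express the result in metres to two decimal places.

γ = 0.789 × 9.81 = 7.74009 kN/m³.
The centroid lies 1.71/2 = 0.855 m below the top edge, so the centroid depth is h_c = 6.9 + 0.855 = 7.755 m.
A = 1.4 × 1.71 = 2.394 m².
Resultant F = γ·h_c·A = 7.74009 × 7.755 × 2.394 = 143.698 kN.
I_c = b·h³/12 = 1.4 × 1.71³/12 = 0.583358 m⁴.
Centre of pressure: y_p = y_c + I_c/(y_c·A) = 7.755 + 0.583358/(7.755 × 2.394) = 7.755 + 0.0314217 = 7.78642 m along the plane.

h_p = 7.79 m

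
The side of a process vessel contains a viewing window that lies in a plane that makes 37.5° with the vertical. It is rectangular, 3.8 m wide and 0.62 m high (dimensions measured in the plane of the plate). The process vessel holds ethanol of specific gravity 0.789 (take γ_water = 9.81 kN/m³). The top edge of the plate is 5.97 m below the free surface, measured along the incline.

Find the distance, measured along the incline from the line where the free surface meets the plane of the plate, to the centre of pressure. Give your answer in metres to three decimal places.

γ = 0.789 × 9.81 = 7.74009 kN/m³.
The plate makes 37.5° with the vertical, i.e. θ = 90° − 37.5° = 52.5° to the horizontal. Measuring y along the incline from the free-surface line, vertical depth h = y·sinθ with sinθ = 0.793353.
The centroid lies 0.62/2 = 0.31 m below the top edge, so y_c = 5.97 + 0.31 = 6.28 m and h_c = 6.28 × 0.793353 = 4.98226 m.
A = 3.8 × 0.62 = 2.356 m².
Resultant F = γ·h_c·A = 7.74009 × 4.98226 × 2.356 = 90.8548 kN.
I_c = b·h³/12 = 3.8 × 0.62³/12 = 0.0754705 m⁴.
Centre of pressure: y_p = y_c + I_c/(y_c·A) = 6.28 + 0.0754705/(6.28 × 2.356) = 6.28 + 0.00510085 = 6.2851 m along the plane.

y_p = 6.285 m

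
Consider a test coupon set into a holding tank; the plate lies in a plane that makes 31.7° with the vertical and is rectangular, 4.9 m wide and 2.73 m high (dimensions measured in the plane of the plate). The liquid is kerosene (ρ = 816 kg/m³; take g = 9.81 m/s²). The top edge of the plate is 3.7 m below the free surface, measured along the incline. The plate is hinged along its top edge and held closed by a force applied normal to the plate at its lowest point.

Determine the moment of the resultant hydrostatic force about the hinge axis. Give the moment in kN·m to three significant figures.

M ≈ 686 kN·m

γ = ρg = 816 × 9.81 / 1000 = 8.00496 kN/m³.
The plate makes 31.7° with the vertical, i.e. θ = 90° − 31.7° = 58.3° to the horizontal. Measuring y along the incline from the free-surface line, vertical depth h = y·sinθ with sinθ = 0.850811.
The centroid lies 2.73/2 = 1.365 m below the top edge, so y_c = 3.7 + 1.365 = 5.065 m and h_c = 5.065 × 0.850811 = 4.30936 m.
A = 4.9 × 2.73 = 13.377 m².
Resultant F = γ·h_c·A = 8.00496 × 4.30936 × 13.377 = 461.456 kN.
I_c = b·h³/12 = 4.9 × 2.73³/12 = 8.30812 m⁴.
Centre of pressure: y_p = y_c + I_c/(y_c·A) = 5.065 + 8.30812/(5.065 × 13.377) = 5.065 + 0.122621 = 5.18762 m along the plane.
The resultant acts 1.365 + 0.122621 = 1.48762 m (along the plate) below the hinge at the top edge, so the moment about the hinge is M = F × 1.48762 = 461.456 × 1.48762 = 686.471 kN·m.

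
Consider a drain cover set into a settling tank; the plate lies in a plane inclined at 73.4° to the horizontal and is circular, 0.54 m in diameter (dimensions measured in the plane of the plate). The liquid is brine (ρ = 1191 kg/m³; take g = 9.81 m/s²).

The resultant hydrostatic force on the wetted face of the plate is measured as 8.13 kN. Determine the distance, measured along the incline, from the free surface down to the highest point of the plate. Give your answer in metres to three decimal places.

γ = ρg = 1191 × 9.81 / 1000 = 11.68371 kN/m³.
A = π(0.27)² = 0.229022 m².
From F = γ·h_c·A, the centroid depth is h_c = 8.13/(11.68371 × 0.229022) = 3.03831 m.
Let θ = 73.4° be the plate's angle to the horizontal; measure y along the incline from where the plane meets the free surface. Vertical depth h = y·sinθ with sinθ = 0.958323.
Along the incline, y_c = h_c/sinθ = 3.03831/0.958323 = 3.17044 m.
The centroid is at the centre, 0.27 m below the top of the plate, so the highest point sits at y_top = 3.17044 − 0.27 = 2.90044 m along the incline.

y_top ≈ 2.900 m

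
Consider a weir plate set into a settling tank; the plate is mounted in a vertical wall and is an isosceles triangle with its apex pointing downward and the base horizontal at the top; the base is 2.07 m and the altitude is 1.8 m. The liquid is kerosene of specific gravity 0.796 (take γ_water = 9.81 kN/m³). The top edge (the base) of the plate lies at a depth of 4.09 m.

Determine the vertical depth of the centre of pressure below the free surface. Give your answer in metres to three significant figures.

γ = 0.796 × 9.81 = 7.80876 kN/m³.
With the apex down, the centroid sits h/3 = 1.8/3 = 0.6 m below the base (the top edge), so the centroid depth is h_c = 4.09 + 0.6 = 4.69 m.
A = ½ × 2.07 × 1.8 = 1.863 m².
Resultant F = γ·h_c·A = 7.80876 × 4.69 × 1.863 = 68.2288 kN.
I_c = b·h³/36 = 2.07 × 1.8³/36 = 0.33534 m⁴.
Centre of pressure: y_p = y_c + I_c/(y_c·A) = 4.69 + 0.33534/(4.69 × 1.863) = 4.69 + 0.0383795 = 4.72838 m along the plane.

h_p = 4.73 m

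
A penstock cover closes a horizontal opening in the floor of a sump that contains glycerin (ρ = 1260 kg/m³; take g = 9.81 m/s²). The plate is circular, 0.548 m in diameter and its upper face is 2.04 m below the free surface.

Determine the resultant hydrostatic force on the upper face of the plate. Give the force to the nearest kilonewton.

γ = ρg = 1260 × 9.81 / 1000 = 12.3606 kN/m³.
The plate is horizontal, so pressure is uniform at p = γ·h = 12.3606 × 2.04 = 25.2156 kN/m².
A = π(0.274)² = 0.235858 m².
F = p·A = 25.2156 × 0.235858 = 5.9473 kN.

F ≈ 6 kN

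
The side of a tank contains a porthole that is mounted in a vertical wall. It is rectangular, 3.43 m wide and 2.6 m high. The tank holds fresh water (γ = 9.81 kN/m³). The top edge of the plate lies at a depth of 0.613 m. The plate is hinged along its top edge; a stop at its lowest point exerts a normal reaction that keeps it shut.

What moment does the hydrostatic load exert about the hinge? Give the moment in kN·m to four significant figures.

M ≈ 266.9 kN·m

γ = 9.81 kN/m³.
The centroid lies 2.6/2 = 1.3 m below the top edge, so the centroid depth is h_c = 0.613 + 1.3 = 1.913 m.
A = 3.43 × 2.6 = 8.918 m².
Resultant F = γ·h_c·A = 9.81 × 1.913 × 8.918 = 167.36 kN.
I_c = b·h³/12 = 3.43 × 2.6³/12 = 5.02381 m⁴.
Centre of pressure: y_p = y_c + I_c/(y_c·A) = 1.913 + 5.02381/(1.913 × 8.918) = 1.913 + 0.294477 = 2.20748 m along the plane.
The resultant acts 1.3 + 0.294477 = 1.59448 m (along the plate) below the hinge at the top edge, so the moment about the hinge is M = F × 1.59448 = 167.36 × 1.59448 = 266.852 kN·m.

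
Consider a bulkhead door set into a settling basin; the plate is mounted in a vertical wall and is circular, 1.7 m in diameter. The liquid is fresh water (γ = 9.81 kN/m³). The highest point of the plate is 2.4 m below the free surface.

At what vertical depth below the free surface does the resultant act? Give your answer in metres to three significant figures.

h_p = 3.31 m

γ = 9.81 kN/m³.
The centroid is at the centre, 0.85 m below the top of the plate, so the centroid depth is h_c = 2.4 + 0.85 = 3.25 m.
A = π(0.85)² = 2.2698 m².
Resultant F = γ·h_c·A = 9.81 × 3.25 × 2.2698 = 72.3669 kN.
I_c = πr⁴/4 = π × 0.85⁴/4 = 0.409983 m⁴.
Centre of pressure: y_p = y_c + I_c/(y_c·A) = 3.25 + 0.409983/(3.25 × 2.2698) = 3.25 + 0.055577 = 3.30558 m along the plane.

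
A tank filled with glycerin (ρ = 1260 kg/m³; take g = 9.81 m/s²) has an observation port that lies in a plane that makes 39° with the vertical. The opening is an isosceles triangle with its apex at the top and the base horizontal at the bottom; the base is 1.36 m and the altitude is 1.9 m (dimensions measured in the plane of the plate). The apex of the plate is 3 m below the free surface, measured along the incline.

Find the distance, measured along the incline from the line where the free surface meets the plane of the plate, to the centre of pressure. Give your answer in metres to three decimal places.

γ = ρg = 1260 × 9.81 / 1000 = 12.3606 kN/m³.
The plate makes 39° with the vertical, i.e. θ = 90° − 39° = 51° to the horizontal. Measuring y along the incline from the free-surface line, vertical depth h = y·sinθ with sinθ = 0.777146.
With the apex up, the centroid sits 2h/3 = 2 × 1.9/3 = 1.26667 m below the apex, so y_c = 3 + 1.26667 = 4.26667 m and h_c = 4.26667 × 0.777146 = 3.31583 m.
A = ½ × 1.36 × 1.9 = 1.292 m².
Resultant F = γ·h_c·A = 12.3606 × 3.31583 × 1.292 = 52.9535 kN.
I_c = b·h³/36 = 1.36 × 1.9³/36 = 0.259118 m⁴.
Centre of pressure: y_p = y_c + I_c/(y_c·A) = 4.26667 + 0.259118/(4.26667 × 1.292) = 4.26667 + 0.0470052 = 4.31368 m along the plane.

y_p = 4.314 m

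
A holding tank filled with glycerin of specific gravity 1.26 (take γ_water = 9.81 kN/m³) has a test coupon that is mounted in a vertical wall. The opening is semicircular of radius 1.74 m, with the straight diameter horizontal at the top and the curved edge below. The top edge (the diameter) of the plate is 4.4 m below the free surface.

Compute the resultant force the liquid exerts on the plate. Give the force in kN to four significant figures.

γ = 1.26 × 9.81 = 12.3606 kN/m³.
The centroid of a semicircle lies 4r/(3π) = 0.738479 m from the diameter, here below the top edge, so the centroid depth is h_c = 4.4 + 0.738479 = 5.13848 m.
A = πr²/2 = π × 1.74²/2 = 4.75574 m².
Resultant F = γ·h_c·A = 12.3606 × 5.13848 × 4.75574 = 302.059 kN.

F ≈ 302.1 kN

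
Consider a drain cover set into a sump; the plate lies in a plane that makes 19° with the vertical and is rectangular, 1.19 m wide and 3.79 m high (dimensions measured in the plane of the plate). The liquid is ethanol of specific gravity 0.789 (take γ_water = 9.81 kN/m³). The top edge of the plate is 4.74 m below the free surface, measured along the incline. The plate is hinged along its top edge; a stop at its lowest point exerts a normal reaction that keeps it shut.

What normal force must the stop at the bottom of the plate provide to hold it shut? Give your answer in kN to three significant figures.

P ≈ 120 kN

γ = 0.789 × 9.81 = 7.74009 kN/m³.
The plate makes 19° with the vertical, i.e. θ = 90° − 19° = 71° to the horizontal. Measuring y along the incline from the free-surface line, vertical depth h = y·sinθ with sinθ = 0.945519.
The centroid lies 3.79/2 = 1.895 m below the top edge, so y_c = 4.74 + 1.895 = 6.635 m and h_c = 6.635 × 0.945519 = 6.27352 m.
A = 1.19 × 3.79 = 4.5101 m².
Resultant F = γ·h_c·A = 7.74009 × 6.27352 × 4.5101 = 219 kN.
I_c = b·h³/12 = 1.19 × 3.79³/12 = 5.39863 m⁴.
Centre of pressure: y_p = y_c + I_c/(y_c·A) = 6.635 + 5.39863/(6.635 × 4.5101) = 6.635 + 0.180408 = 6.81541 m along the plane.
The resultant acts 1.895 + 0.180408 = 2.07541 m (along the plate) below the hinge at the top edge, so the moment about the hinge is M = F × 2.07541 = 219 × 2.07541 = 454.515 kN·m.
A normal force at the bottom, 3.79 m from the hinge, must supply this moment: P = 454.515/3.79 = 119.925 kN.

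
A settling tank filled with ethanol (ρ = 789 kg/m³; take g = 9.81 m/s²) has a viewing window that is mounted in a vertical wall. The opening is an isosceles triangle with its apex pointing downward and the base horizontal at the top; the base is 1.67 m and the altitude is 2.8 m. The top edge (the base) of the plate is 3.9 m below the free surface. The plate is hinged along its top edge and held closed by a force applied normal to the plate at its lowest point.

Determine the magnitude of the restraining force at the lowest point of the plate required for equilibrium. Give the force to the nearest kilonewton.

P ≈ 32 kN

γ = ρg = 789 × 9.81 / 1000 = 7.74009 kN/m³.
With the apex down, the centroid sits h/3 = 2.8/3 = 0.933333 m below the base (the top edge), so the centroid depth is h_c = 3.9 + 0.933333 = 4.83333 m.
A = ½ × 1.67 × 2.8 = 2.338 m².
Resultant F = γ·h_c·A = 7.74009 × 4.83333 × 2.338 = 87.4655 kN.
I_c = b·h³/36 = 1.67 × 2.8³/36 = 1.01833 m⁴.
Centre of pressure: y_p = y_c + I_c/(y_c·A) = 4.83333 + 1.01833/(4.83333 × 2.338) = 4.83333 + 0.0901151 = 4.92345 m along the plane.
The resultant acts 0.933333 + 0.0901151 = 1.02345 m (along the plate) below the hinge at the top edge, so the moment about the hinge is M = F × 1.02345 = 87.4655 × 1.02345 = 89.5166 kN·m.
A normal force at the bottom, 2.8 m from the hinge, must supply this moment: P = 89.5166/2.8 = 31.9702 kN.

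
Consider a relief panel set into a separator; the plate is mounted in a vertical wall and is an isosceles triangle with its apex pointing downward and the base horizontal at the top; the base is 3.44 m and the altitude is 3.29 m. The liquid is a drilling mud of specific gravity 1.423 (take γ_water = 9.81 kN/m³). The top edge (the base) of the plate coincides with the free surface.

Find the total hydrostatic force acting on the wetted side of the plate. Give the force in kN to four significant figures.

γ = 1.423 × 9.81 = 13.95963 kN/m³.
With the apex down, the centroid sits h/3 = 3.29/3 = 1.09667 m below the base (the top edge), so the centroid depth is h_c = 1.09667 m.
A = ½ × 3.44 × 3.29 = 5.6588 m².
Resultant F = γ·h_c·A = 13.95963 × 1.09667 × 5.6588 = 86.6312 kN.

F ≈ 86.63 kN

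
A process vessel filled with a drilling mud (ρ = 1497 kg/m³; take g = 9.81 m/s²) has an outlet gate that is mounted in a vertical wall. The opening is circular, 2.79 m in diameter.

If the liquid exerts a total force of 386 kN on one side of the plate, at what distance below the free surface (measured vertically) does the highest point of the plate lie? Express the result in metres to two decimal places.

d_top ≈ 2.90 m

γ = ρg = 1497 × 9.81 / 1000 = 14.68557 kN/m³.
A = π(1.395)² = 6.11362 m².
From F = γ·h_c·A, the centroid depth is h_c = 386/(14.68557 × 6.11362) = 4.2993 m.
The centroid is at the centre, 1.395 m below the top of the plate, so the highest point sits at h_top = 4.2993 − 1.395 = 2.9043 m below the surface.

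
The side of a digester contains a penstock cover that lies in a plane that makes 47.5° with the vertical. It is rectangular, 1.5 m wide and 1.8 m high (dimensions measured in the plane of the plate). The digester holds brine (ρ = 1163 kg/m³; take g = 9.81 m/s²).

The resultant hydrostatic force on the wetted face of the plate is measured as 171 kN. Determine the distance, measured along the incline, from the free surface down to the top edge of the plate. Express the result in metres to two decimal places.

γ = ρg = 1163 × 9.81 / 1000 = 11.40903 kN/m³.
A = 1.5 × 1.8 = 2.7 m².
From F = γ·h_c·A, the centroid depth is h_c = 171/(11.40903 × 2.7) = 5.55116 m.
The plate makes 47.5° with the vertical, i.e. θ = 90° − 47.5° = 42.5° to the horizontal. Measuring y along the incline from the free-surface line, vertical depth h = y·sinθ with sinθ = 0.675590.
Along the incline, y_c = h_c/sinθ = 5.55116/0.675590 = 8.21676 m.
The centroid lies 1.8/2 = 0.9 m below the top edge, so the top edge sits at y_top = 8.21676 − 0.9 = 7.31676 m along the incline.

y_top ≈ 7.32 m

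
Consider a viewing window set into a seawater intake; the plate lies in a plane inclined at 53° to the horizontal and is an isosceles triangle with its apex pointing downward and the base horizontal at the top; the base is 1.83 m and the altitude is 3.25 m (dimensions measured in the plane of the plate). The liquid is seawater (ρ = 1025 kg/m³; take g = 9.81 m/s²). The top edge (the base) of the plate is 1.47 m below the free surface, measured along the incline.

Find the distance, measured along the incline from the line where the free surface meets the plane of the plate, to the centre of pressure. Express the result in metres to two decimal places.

y_p = 2.78 m

γ = ρg = 1025 × 9.81 / 1000 = 10.05525 kN/m³.
Let θ = 53° be the plate's angle to the horizontal; measure y along the incline from where the plane meets the free surface. Vertical depth h = y·sinθ with sinθ = 0.798636.
With the apex down, the centroid sits h/3 = 3.25/3 = 1.08333 m below the base (the top edge), so y_c = 1.47 + 1.08333 = 2.55333 m and h_c = 2.55333 × 0.798636 = 2.03918 m.
A = ½ × 1.83 × 3.25 = 2.97375 m².
Resultant F = γ·h_c·A = 10.05525 × 2.03918 × 2.97375 = 60.9752 kN.
I_c = b·h³/36 = 1.83 × 3.25³/36 = 1.74501 m⁴.
Centre of pressure: y_p = y_c + I_c/(y_c·A) = 2.55333 + 1.74501/(2.55333 × 2.97375) = 2.55333 + 0.229819 = 2.78315 m along the plane.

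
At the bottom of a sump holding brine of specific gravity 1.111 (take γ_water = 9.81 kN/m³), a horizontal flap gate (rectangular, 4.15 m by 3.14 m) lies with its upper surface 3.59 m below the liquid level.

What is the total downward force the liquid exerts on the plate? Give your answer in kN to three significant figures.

γ = 1.111 × 9.81 = 10.89891 kN/m³.
The plate is horizontal, so pressure is uniform at p = γ·h = 10.89891 × 3.59 = 39.1271 kN/m².
A = 4.15 × 3.14 = 13.031 m².
F = p·A = 39.1271 × 13.031 = 509.865 kN.

F ≈ 510 kN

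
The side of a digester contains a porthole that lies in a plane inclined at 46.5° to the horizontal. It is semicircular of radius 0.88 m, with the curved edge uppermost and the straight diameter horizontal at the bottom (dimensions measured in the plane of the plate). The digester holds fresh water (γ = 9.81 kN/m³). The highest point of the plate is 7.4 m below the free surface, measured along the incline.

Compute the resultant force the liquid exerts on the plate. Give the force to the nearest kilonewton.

γ = 9.81 kN/m³.
Let θ = 46.5° be the plate's angle to the horizontal; measure y along the incline from where the plane meets the free surface. Vertical depth h = y·sinθ with sinθ = 0.725374.
The centroid lies 4r/(3π) = 0.373484 m above the diameter, so r − 4r/(3π) = 0.88 − 0.373484 = 0.506516 m below the topmost point, so y_c = 7.4 + 0.506516 = 7.90652 m and h_c = 7.90652 × 0.725374 = 5.73518 m.
A = πr²/2 = π × 0.88²/2 = 1.21642 m².
Resultant F = γ·h_c·A = 9.81 × 5.73518 × 1.21642 = 68.4384 kN.

F ≈ 68 kN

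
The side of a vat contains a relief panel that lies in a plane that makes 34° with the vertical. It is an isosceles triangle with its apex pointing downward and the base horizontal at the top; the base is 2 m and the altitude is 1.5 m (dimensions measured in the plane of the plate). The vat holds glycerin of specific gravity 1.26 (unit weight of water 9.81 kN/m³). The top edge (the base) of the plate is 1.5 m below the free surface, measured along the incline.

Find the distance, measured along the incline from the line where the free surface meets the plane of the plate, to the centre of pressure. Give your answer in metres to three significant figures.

γ = 1.26 × 9.81 = 12.3606 kN/m³.
The plate makes 34° with the vertical, i.e. θ = 90° − 34° = 56° to the horizontal. Measuring y along the incline from the free-surface line, vertical depth h = y·sinθ with sinθ = 0.829038.
With the apex down, the centroid sits h/3 = 1.5/3 = 0.5 m below the base (the top edge), so y_c = 1.5 + 0.5 = 2 m and h_c = 2 × 0.829038 = 1.65808 m.
A = ½ × 2 × 1.5 = 1.5 m².
Resultant F = γ·h_c·A = 12.3606 × 1.65808 × 1.5 = 30.7423 kN.
I_c = b·h³/36 = 2 × 1.5³/36 = 0.1875 m⁴.
Centre of pressure: y_p = y_c + I_c/(y_c·A) = 2 + 0.1875/(2 × 1.5) = 2 + 0.0625 = 2.0625 m along the plane.

y_p = 2.06 m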